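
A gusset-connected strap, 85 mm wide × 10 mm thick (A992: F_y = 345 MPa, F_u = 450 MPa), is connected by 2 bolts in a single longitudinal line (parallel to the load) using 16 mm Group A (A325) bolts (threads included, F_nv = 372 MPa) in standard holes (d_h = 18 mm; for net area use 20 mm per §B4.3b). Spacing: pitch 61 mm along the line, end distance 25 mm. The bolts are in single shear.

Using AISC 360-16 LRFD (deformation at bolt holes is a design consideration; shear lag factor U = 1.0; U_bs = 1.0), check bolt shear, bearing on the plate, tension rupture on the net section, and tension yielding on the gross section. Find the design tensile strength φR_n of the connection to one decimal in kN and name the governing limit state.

Bolt shear: A_b = π(16)²/4 = 201.06 mm². φR_n = 0.75 × 372 × 201.06 × 2 × 1 = 112.2 kN.
Bearing (10 mm plate, F_u = 450 MPa): end bolts L_c = 25 − 18/2 = 16, R_n = min(1.2×16×10×450, 2.4×16×10×450) = 86.4 kN/bolt; interior L_c = 61 − 18 = 43, R_n = 172.8 kN/bolt. φR_n = 0.75 × (1×86.4 + 1×172.8) = 194.4 kN.
Tension rupture (net): A_n = (85 − 1×20)×10 = 650 mm² (U = 1.0, A_e = A_n). φR_n = 0.75 × 450 × 650 = 219.4 kN.
Tension yield (gross): A_g = 85×10 = 850 mm². φR_n = 0.90 × 345 × 850 = 263.9 kN.
Governing: min(112.2, 194.4, 219.4, 263.9) = 112.2 kN → bolt shear.

112.2 kN (bolt shear governs)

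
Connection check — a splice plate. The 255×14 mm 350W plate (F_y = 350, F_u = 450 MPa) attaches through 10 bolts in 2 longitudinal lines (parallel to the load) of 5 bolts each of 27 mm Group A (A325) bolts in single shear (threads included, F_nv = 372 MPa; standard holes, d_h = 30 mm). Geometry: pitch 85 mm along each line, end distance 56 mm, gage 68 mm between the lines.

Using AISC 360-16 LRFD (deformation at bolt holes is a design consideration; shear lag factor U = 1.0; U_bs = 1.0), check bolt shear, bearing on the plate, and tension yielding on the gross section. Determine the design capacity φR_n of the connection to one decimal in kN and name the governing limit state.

1124.6 kN (gross-section yield governs)

Bolt shear: A_b = π(27)²/4 = 572.56 mm². φR_n = 0.75 × 372 × 572.56 × 10 × 1 = 1597.4 kN.
Bearing (14 mm plate, F_u = 450 MPa): end bolts L_c = 56 − 30/2 = 41, R_n = min(1.2×41×14×450, 2.4×27×14×450) = 309.96 kN/bolt; interior L_c = 85 − 30 = 55, R_n = 408.24 kN/bolt. φR_n = 0.75 × (2×309.96 + 8×408.24) = 2914.4 kN.
Tension yield (gross): A_g = 255×14 = 3570 mm². φR_n = 0.90 × 350 × 3570 = 1124.6 kN.
Governing: min(1597.4, 2914.4, 1124.6) = 1124.6 kN → gross-section yield.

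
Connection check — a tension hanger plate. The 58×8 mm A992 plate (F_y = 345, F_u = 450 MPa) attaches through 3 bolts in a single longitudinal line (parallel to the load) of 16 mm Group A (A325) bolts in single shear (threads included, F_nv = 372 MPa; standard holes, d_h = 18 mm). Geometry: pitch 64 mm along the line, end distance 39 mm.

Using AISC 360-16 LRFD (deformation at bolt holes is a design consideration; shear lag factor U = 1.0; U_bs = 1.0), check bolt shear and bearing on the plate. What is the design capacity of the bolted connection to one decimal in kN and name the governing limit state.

Bolt shear: A_b = π(16)²/4 = 201.06 mm². φR_n = 0.75 × 372 × 201.06 × 3 × 1 = 168.3 kN.
Bearing (8 mm plate, F_u = 450 MPa): end bolts L_c = 39 − 18/2 = 30, R_n = min(1.2×30×8×450, 2.4×16×8×450) = 129.6 kN/bolt; interior L_c = 64 − 18 = 46, R_n = 138.24 kN/bolt. φR_n = 0.75 × (1×129.6 + 2×138.24) = 304.6 kN.
Governing: min(168.3, 304.6) = 168.3 kN → bolt shear.

168.3 kN (bolt shear governs)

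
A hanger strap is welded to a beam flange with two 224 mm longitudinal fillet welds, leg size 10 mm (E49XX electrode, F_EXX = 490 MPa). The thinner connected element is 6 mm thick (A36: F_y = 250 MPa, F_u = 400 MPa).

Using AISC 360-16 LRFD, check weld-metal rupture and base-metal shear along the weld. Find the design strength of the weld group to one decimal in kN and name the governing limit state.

403.2 kN (base-metal shear governs)

Weld metal: throat = 0.707×10 = 7.07 mm, L = 2×224 = 448 mm. φR_n = 0.75 × 0.6 × 490 × 7.07 × 448 = 698.4 kN.
Base metal shear (6 mm plate): yield φR_n = 1.0×0.6×250×6×448 = 403.2 kN; rupture φR_n = 0.75×0.6×400×6×448 = 483.8 kN; take 403.2 kN (yield).
Governing: min(698.4, 403.2) = 403.2 kN → base-metal shear.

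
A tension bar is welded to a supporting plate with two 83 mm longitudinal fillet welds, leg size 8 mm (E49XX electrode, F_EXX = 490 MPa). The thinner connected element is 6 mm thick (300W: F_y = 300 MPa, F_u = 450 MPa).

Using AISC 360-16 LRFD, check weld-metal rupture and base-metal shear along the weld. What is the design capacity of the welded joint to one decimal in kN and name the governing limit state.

Weld metal: throat = 0.707×8 = 5.656 mm, L = 2×83 = 166 mm. φR_n = 0.75 × 0.6 × 490 × 5.656 × 166 = 207.0 kN.
Base metal shear (6 mm plate): yield φR_n = 1.0×0.6×300×6×166 = 179.3 kN; rupture φR_n = 0.75×0.6×450×6×166 = 201.7 kN; take 179.3 kN (yield).
Governing: min(207.0, 179.3) = 179.3 kN → base-metal shear.

179.3 kN (base-metal shear governs)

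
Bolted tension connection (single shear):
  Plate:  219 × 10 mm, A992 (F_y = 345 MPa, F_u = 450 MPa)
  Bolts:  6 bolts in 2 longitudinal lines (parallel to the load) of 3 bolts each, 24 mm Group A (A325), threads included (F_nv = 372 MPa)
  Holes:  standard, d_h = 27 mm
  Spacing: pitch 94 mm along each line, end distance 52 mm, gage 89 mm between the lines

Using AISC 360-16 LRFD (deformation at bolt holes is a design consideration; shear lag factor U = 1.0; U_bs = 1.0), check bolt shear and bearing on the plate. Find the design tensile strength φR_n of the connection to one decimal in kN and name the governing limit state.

757.3 kN (bolt shear governs)

Bolt shear: A_b = π(24)²/4 = 452.39 mm². φR_n = 0.75 × 372 × 452.39 × 6 × 1 = 757.3 kN.
Bearing (10 mm plate, F_u = 450 MPa): end bolts L_c = 52 − 27/2 = 38.5, R_n = min(1.2×38.5×10×450, 2.4×24×10×450) = 207.9 kN/bolt; interior L_c = 94 − 27 = 67, R_n = 259.2 kN/bolt. φR_n = 0.75 × (2×207.9 + 4×259.2) = 1089.5 kN.
Governing: min(757.3, 1089.5) = 757.3 kN → bolt shear.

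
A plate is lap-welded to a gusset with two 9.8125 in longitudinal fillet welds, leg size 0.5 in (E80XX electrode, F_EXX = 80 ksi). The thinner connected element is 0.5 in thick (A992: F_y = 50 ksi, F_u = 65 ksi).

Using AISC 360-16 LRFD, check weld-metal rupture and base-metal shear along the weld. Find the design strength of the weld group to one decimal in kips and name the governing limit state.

Weld metal: throat = 0.707×0.5 = 0.3535 in, L = 2×9.8125 = 19.625 in. φR_n = 0.75 × 0.6 × 80 × 0.3535 × 19.625 = 249.7 kips.
Base metal shear (0.5 in plate): yield φR_n = 1.0×0.6×50×0.5×19.625 = 294.4 kips; rupture φR_n = 0.75×0.6×65×0.5×19.625 = 287.0 kips; take 287.0 kips (rupture).
Governing: min(249.7, 287.0) = 249.7 kips → weld metal.

249.7 kips (weld metal governs)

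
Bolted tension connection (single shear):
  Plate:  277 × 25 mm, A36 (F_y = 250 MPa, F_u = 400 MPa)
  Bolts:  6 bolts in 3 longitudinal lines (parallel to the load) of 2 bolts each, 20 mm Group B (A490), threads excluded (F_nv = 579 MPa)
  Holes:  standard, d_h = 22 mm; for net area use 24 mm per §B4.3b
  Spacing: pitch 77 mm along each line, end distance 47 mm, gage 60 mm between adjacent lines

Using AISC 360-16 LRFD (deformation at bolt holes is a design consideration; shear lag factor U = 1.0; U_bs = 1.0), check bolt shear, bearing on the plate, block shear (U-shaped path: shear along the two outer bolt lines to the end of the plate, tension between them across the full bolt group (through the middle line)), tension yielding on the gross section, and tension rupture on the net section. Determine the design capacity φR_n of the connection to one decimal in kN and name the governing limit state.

818.5 kN (bolt shear governs)

Bolt shear: A_b = π(20)²/4 = 314.16 mm². φR_n = 0.75 × 579 × 314.16 × 6 × 1 = 818.5 kN.
Bearing (25 mm plate, F_u = 400 MPa): end bolts L_c = 47 − 22/2 = 36, R_n = min(1.2×36×25×400, 2.4×20×25×400) = 432 kN/bolt; interior L_c = 77 − 22 = 55, R_n = 480 kN/bolt. φR_n = 0.75 × (3×432 + 3×480) = 2052.0 kN.
Block shear: shear path 2×[47+1×77] = 2×124 mm, A_gv = 6200, A_nv = 2×(124 − 1.5×24)×25 = 4400 mm²; tension across gage: (120 − 2×24)×25 = 1800 mm². R_n = min(0.6×400×4400, 0.6×250×6200) + 1.0×400×1800 = min(1056, 930) + 720 = 1650 kN. φR_n = 0.75 × 1650 = 1237.5 kN.
Tension yield (gross): A_g = 277×25 = 6925 mm². φR_n = 0.90 × 250 × 6925 = 1558.1 kN.
Tension rupture (net): A_n = (277 − 3×24)×25 = 5125 mm² (U = 1.0, A_e = A_n). φR_n = 0.75 × 400 × 5125 = 1537.5 kN.
Governing: min(818.5, 2052.0, 1237.5, 1558.1, 1537.5) = 818.5 kN → bolt shear.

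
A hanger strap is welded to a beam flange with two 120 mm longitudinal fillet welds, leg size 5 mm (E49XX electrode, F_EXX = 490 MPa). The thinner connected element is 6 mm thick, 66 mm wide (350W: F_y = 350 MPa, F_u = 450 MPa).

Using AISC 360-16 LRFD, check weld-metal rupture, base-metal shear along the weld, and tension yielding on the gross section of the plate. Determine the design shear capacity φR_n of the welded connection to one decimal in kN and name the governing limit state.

Weld metal: throat = 0.707×5 = 3.535 mm, L = 2×120 = 240 mm. φR_n = 0.75 × 0.6 × 490 × 3.535 × 240 = 187.1 kN.
Base metal shear (6 mm plate): yield φR_n = 1.0×0.6×350×6×240 = 302.4 kN; rupture φR_n = 0.75×0.6×450×6×240 = 291.6 kN; take 291.6 kN (rupture).
Tension yield (gross): A_g = 66×6 = 396 mm². φR_n = 0.90 × 350 × 396 = 124.7 kN.
Governing: min(187.1, 291.6, 124.7) = 124.7 kN → gross-section yield.

124.7 kN (gross-section yield governs)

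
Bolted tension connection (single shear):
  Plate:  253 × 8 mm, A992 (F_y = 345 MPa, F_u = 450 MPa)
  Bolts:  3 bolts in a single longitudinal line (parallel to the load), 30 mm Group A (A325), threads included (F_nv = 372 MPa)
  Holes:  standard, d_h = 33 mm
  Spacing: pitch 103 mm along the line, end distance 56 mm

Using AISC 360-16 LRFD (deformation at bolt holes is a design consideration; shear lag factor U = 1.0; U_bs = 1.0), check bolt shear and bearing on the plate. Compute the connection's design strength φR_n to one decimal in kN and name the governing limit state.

516.8 kN (bearing governs)

Bolt shear: A_b = π(30)²/4 = 706.86 mm². φR_n = 0.75 × 372 × 706.86 × 3 × 1 = 591.6 kN.
Bearing (8 mm plate, F_u = 450 MPa): end bolts L_c = 56 − 33/2 = 39.5, R_n = min(1.2×39.5×8×450, 2.4×30×8×450) = 170.64 kN/bolt; interior L_c = 103 − 33 = 70, R_n = 259.2 kN/bolt. φR_n = 0.75 × (1×170.64 + 2×259.2) = 516.8 kN.
Governing: min(591.6, 516.8) = 516.8 kN → bearing.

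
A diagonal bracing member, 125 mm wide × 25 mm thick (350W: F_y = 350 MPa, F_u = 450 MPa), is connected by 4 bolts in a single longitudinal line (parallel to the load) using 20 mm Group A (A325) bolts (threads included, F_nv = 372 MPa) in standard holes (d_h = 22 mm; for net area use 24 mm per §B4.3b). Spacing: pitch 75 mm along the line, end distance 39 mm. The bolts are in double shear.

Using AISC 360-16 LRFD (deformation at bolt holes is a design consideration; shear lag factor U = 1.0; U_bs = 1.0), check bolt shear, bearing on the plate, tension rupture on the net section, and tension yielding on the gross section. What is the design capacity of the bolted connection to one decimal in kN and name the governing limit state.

701.2 kN (bolt shear governs)

Bolt shear: A_b = π(20)²/4 = 314.16 mm². φR_n = 0.75 × 372 × 314.16 × 4 × 2 = 701.2 kN.
Bearing (25 mm plate, F_u = 450 MPa): end bolts L_c = 39 − 22/2 = 28, R_n = min(1.2×28×25×450, 2.4×20×25×450) = 378 kN/bolt; interior L_c = 75 − 22 = 53, R_n = 540 kN/bolt. φR_n = 0.75 × (1×378 + 3×540) = 1498.5 kN.
Tension rupture (net): A_n = (125 − 1×24)×25 = 2525 mm² (U = 1.0, A_e = A_n). φR_n = 0.75 × 450 × 2525 = 852.2 kN.
Tension yield (gross): A_g = 125×25 = 3125 mm². φR_n = 0.90 × 350 × 3125 = 984.4 kN.
Governing: min(701.2, 1498.5, 852.2, 984.4) = 701.2 kN → bolt shear.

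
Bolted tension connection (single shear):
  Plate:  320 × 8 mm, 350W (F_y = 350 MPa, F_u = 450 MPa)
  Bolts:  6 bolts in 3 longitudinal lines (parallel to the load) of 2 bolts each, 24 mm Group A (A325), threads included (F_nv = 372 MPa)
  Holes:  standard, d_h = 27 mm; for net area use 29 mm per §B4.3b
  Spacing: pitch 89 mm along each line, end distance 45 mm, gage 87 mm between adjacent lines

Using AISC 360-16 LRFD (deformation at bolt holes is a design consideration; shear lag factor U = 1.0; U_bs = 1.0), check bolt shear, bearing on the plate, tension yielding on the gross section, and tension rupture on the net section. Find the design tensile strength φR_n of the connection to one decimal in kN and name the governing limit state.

Bolt shear: A_b = π(24)²/4 = 452.39 mm². φR_n = 0.75 × 372 × 452.39 × 6 × 1 = 757.3 kN.
Bearing (8 mm plate, F_u = 450 MPa): end bolts L_c = 45 − 27/2 = 31.5, R_n = min(1.2×31.5×8×450, 2.4×24×8×450) = 136.08 kN/bolt; interior L_c = 89 − 27 = 62, R_n = 207.36 kN/bolt. φR_n = 0.75 × (3×136.08 + 3×207.36) = 772.7 kN.
Tension yield (gross): A_g = 320×8 = 2560 mm². φR_n = 0.90 × 350 × 2560 = 806.4 kN.
Tension rupture (net): A_n = (320 − 3×29)×8 = 1864 mm² (U = 1.0, A_e = A_n). φR_n = 0.75 × 450 × 1864 = 629.1 kN.
Governing: min(757.3, 772.7, 806.4, 629.1) = 629.1 kN → net-section rupture.

629.1 kN (net-section rupture governs)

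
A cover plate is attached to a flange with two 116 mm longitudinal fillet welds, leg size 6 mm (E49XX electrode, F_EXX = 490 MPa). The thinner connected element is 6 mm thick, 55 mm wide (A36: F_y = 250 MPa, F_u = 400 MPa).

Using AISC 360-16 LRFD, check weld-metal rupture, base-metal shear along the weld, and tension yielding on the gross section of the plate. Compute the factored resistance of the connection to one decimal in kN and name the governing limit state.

Weld metal: throat = 0.707×6 = 4.242 mm, L = 2×116 = 232 mm. φR_n = 0.75 × 0.6 × 490 × 4.242 × 232 = 217.0 kN.
Base metal shear (6 mm plate): yield φR_n = 1.0×0.6×250×6×232 = 208.8 kN; rupture φR_n = 0.75×0.6×400×6×232 = 250.6 kN; take 208.8 kN (yield).
Tension yield (gross): A_g = 55×6 = 330 mm². φR_n = 0.90 × 250 × 330 = 74.3 kN.
Governing: min(217.0, 208.8, 74.3) = 74.3 kN → gross-section yield.

74.3 kN (gross-section yield governs)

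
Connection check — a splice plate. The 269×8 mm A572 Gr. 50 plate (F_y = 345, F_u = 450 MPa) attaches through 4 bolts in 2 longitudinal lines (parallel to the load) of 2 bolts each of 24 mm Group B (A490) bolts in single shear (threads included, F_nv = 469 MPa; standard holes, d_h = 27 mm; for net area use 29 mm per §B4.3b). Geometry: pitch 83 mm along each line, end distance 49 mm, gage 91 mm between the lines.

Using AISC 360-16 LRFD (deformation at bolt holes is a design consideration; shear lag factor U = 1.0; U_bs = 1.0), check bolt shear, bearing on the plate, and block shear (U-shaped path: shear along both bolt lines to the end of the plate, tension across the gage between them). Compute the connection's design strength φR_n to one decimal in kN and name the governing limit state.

Bolt shear: A_b = π(24)²/4 = 452.39 mm². φR_n = 0.75 × 469 × 452.39 × 4 × 1 = 636.5 kN.
Bearing (8 mm plate, F_u = 450 MPa): end bolts L_c = 49 − 27/2 = 35.5, R_n = min(1.2×35.5×8×450, 2.4×24×8×450) = 153.36 kN/bolt; interior L_c = 83 − 27 = 56, R_n = 207.36 kN/bolt. φR_n = 0.75 × (2×153.36 + 2×207.36) = 541.1 kN.
Block shear: shear path 2×[49+1×83] = 2×132 mm, A_gv = 2112, A_nv = 2×(132 − 1.5×29)×8 = 1416 mm²; tension across gage: (91 − 1×29)×8 = 496 mm². R_n = min(0.6×450×1416, 0.6×345×2112) + 1.0×450×496 = min(382.32, 437.18) + 223.2 = 605.52 kN. φR_n = 0.75 × 605.52 = 454.1 kN.
Governing: min(636.5, 541.1, 454.1) = 454.1 kN → block shear.

454.1 kN (block shear governs)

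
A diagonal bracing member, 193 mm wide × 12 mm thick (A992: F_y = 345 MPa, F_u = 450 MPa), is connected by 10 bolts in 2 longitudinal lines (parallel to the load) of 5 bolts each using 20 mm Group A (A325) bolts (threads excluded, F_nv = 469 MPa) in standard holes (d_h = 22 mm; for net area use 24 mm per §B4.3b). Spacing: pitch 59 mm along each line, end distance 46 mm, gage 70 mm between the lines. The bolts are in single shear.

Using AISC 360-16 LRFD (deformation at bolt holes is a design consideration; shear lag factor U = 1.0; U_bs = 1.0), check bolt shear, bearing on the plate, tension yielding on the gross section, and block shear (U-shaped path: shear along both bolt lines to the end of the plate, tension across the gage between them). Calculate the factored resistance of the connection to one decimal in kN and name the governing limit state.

Bolt shear: A_b = π(20)²/4 = 314.16 mm². φR_n = 0.75 × 469 × 314.16 × 10 × 1 = 1105.1 kN.
Bearing (12 mm plate, F_u = 450 MPa): end bolts L_c = 46 − 22/2 = 35, R_n = min(1.2×35×12×450, 2.4×20×12×450) = 226.8 kN/bolt; interior L_c = 59 − 22 = 37, R_n = 239.76 kN/bolt. φR_n = 0.75 × (2×226.8 + 8×239.76) = 1778.8 kN.
Tension yield (gross): A_g = 193×12 = 2316 mm². φR_n = 0.90 × 345 × 2316 = 719.1 kN.
Block shear: shear path 2×[46+4×59] = 2×282 mm, A_gv = 6768, A_nv = 2×(282 − 4.5×24)×12 = 4176 mm²; tension across gage: (70 − 1×24)×12 = 552 mm². R_n = min(0.6×450×4176, 0.6×345×6768) + 1.0×450×552 = min(1127.5, 1401) + 248.4 = 1375.9 kN. φR_n = 0.75 × 1375.9 = 1031.9 kN.
Governing: min(1105.1, 1778.8, 719.1, 1031.9) = 719.1 kN → gross-section yield.

719.1 kN (gross-section yield governs)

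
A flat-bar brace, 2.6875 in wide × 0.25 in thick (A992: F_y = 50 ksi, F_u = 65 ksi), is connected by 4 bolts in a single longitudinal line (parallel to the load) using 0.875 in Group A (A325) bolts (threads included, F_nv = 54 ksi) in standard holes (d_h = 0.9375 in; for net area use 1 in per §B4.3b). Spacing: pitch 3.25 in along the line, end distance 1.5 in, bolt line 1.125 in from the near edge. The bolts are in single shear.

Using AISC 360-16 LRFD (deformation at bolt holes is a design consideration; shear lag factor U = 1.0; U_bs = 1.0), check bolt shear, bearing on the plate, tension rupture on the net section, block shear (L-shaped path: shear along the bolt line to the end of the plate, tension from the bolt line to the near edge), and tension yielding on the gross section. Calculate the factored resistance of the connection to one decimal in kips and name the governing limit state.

20.6 kips (net-section rupture governs)

Bolt shear: A_b = π(0.875)²/4 = 0.60132 in². φR_n = 0.75 × 54 × 0.60132 × 4 × 1 = 97.4 kips.
Bearing (0.25 in plate, F_u = 65 ksi): end bolts L_c = 1.5 − 0.9375/2 = 1.03125, R_n = min(1.2×1.03125×0.25×65, 2.4×0.875×0.25×65) = 20.109 kips/bolt; interior L_c = 3.25 − 0.9375 = 2.3125, R_n = 34.125 kips/bolt. φR_n = 0.75 × (1×20.109 + 3×34.125) = 91.9 kips.
Tension rupture (net): A_n = (2.6875 − 1×1)×0.25 = 0.42188 in² (U = 1.0, A_e = A_n). φR_n = 0.75 × 65 × 0.42188 = 20.6 kips.
Block shear: shear path 1×[1.5+3×3.25] = 1×11.25 in, A_gv = 2.8125, A_nv = 1×(11.25 − 3.5×1)×0.25 = 1.9375 in²; tension to near edge: (1.125 − 0.5×1)×0.25 = 0.15625 in². R_n = min(0.6×65×1.9375, 0.6×50×2.8125) + 1.0×65×0.15625 = min(75.563, 84.375) + 10.156 = 85.719 kips. φR_n = 0.75 × 85.719 = 64.3 kips.
Tension yield (gross): A_g = 2.6875×0.25 = 0.67188 in². φR_n = 0.90 × 50 × 0.67188 = 30.2 kips.
Governing: min(97.4, 91.9, 20.6, 64.3, 30.2) = 20.6 kips → net-section rupture.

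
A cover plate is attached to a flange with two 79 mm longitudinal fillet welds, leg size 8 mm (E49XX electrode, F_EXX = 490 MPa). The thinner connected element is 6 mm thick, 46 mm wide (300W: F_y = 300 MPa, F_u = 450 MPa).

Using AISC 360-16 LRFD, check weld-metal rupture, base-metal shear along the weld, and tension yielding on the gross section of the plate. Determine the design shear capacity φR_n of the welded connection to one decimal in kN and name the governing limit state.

74.5 kN (gross-section yield governs)

Weld metal: throat = 0.707×8 = 5.656 mm, L = 2×79 = 158 mm. φR_n = 0.75 × 0.6 × 490 × 5.656 × 158 = 197.0 kN.
Base metal shear (6 mm plate): yield φR_n = 1.0×0.6×300×6×158 = 170.6 kN; rupture φR_n = 0.75×0.6×450×6×158 = 192.0 kN; take 170.6 kN (yield).
Tension yield (gross): A_g = 46×6 = 276 mm². φR_n = 0.90 × 300 × 276 = 74.5 kN.
Governing: min(197.0, 170.6, 74.5) = 74.5 kN → gross-section yield.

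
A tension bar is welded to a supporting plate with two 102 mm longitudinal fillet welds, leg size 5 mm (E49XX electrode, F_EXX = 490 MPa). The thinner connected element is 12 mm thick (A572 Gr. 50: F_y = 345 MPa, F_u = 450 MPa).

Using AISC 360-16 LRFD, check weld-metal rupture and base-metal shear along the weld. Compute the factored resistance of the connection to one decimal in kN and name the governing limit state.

Weld metal: throat = 0.707×5 = 3.535 mm, L = 2×102 = 204 mm. φR_n = 0.75 × 0.6 × 490 × 3.535 × 204 = 159.0 kN.
Base metal shear (12 mm plate): yield φR_n = 1.0×0.6×345×12×204 = 506.7 kN; rupture φR_n = 0.75×0.6×450×12×204 = 495.7 kN; take 495.7 kN (rupture).
Governing: min(159.0, 495.7) = 159.0 kN → weld metal.

159.0 kN (weld metal governs)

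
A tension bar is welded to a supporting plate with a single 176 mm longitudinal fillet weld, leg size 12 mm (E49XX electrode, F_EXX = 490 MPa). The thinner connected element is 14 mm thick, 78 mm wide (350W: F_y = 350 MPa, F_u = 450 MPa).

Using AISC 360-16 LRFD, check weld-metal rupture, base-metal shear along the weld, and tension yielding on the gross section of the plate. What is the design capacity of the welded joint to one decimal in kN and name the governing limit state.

329.2 kN (weld metal governs)

Weld metal: throat = 0.707×12 = 8.484 mm, L = 176 mm. φR_n = 0.75 × 0.6 × 490 × 8.484 × 176 = 329.2 kN.
Base metal shear (14 mm plate): yield φR_n = 1.0×0.6×350×14×176 = 517.4 kN; rupture φR_n = 0.75×0.6×450×14×176 = 499.0 kN; take 499.0 kN (rupture).
Tension yield (gross): A_g = 78×14 = 1092 mm². φR_n = 0.90 × 350 × 1092 = 344.0 kN.
Governing: min(329.2, 499.0, 344.0) = 329.2 kN → weld metal.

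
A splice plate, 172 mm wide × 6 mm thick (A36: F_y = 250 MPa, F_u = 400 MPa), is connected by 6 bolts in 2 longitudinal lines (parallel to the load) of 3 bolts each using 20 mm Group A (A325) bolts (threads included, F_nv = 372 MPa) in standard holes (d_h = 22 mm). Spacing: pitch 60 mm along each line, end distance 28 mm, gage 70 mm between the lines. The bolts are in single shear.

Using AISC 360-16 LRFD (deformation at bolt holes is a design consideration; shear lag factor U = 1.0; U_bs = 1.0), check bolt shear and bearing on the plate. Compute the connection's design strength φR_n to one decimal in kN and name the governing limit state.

401.8 kN (bearing governs)

Bolt shear: A_b = π(20)²/4 = 314.16 mm². φR_n = 0.75 × 372 × 314.16 × 6 × 1 = 525.9 kN.
Bearing (6 mm plate, F_u = 400 MPa): end bolts L_c = 28 − 22/2 = 17, R_n = min(1.2×17×6×400, 2.4×20×6×400) = 48.96 kN/bolt; interior L_c = 60 − 22 = 38, R_n = 109.44 kN/bolt. φR_n = 0.75 × (2×48.96 + 4×109.44) = 401.8 kN.
Governing: min(525.9, 401.8) = 401.8 kN → bearing.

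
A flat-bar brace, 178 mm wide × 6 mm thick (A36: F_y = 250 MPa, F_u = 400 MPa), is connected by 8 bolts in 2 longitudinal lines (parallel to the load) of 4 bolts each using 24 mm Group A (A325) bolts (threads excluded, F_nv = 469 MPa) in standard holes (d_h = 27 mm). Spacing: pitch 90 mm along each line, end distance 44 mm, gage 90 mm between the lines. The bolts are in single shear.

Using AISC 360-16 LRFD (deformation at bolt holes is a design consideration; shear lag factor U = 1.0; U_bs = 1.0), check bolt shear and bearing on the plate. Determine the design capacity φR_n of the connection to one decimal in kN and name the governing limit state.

Bolt shear: A_b = π(24)²/4 = 452.39 mm². φR_n = 0.75 × 469 × 452.39 × 8 × 1 = 1273.0 kN.
Bearing (6 mm plate, F_u = 400 MPa): end bolts L_c = 44 − 27/2 = 30.5, R_n = min(1.2×30.5×6×400, 2.4×24×6×400) = 87.84 kN/bolt; interior L_c = 90 − 27 = 63, R_n = 138.24 kN/bolt. φR_n = 0.75 × (2×87.84 + 6×138.24) = 753.8 kN.
Governing: min(1273.0, 753.8) = 753.8 kN → bearing.

753.8 kN (bearing governs)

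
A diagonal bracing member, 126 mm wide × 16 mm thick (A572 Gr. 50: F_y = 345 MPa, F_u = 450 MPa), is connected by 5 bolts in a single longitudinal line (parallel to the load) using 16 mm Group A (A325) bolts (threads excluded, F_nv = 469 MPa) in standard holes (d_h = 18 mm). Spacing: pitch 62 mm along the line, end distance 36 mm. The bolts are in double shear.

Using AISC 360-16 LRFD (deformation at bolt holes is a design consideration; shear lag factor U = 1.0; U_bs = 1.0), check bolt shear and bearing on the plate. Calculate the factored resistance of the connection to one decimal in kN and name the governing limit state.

Bolt shear: A_b = π(16)²/4 = 201.06 mm². φR_n = 0.75 × 469 × 201.06 × 5 × 2 = 707.2 kN.
Bearing (16 mm plate, F_u = 450 MPa): end bolts L_c = 36 − 18/2 = 27, R_n = min(1.2×27×16×450, 2.4×16×16×450) = 233.28 kN/bolt; interior L_c = 62 − 18 = 44, R_n = 276.48 kN/bolt. φR_n = 0.75 × (1×233.28 + 4×276.48) = 1004.4 kN.
Governing: min(707.2, 1004.4) = 707.2 kN → bolt shear.

707.2 kN (bolt shear governs)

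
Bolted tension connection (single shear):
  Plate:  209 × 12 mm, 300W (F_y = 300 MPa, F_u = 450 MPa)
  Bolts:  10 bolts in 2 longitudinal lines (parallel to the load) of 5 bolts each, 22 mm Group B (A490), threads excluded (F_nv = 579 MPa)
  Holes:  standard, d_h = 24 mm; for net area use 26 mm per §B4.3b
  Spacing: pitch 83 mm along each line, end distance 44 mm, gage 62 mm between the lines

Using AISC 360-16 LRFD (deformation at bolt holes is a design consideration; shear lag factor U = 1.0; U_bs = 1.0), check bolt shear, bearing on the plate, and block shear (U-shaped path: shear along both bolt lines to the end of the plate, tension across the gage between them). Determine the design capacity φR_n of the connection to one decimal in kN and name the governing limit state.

1364.0 kN (block shear governs)

Bolt shear: A_b = π(22)²/4 = 380.13 mm². φR_n = 0.75 × 579 × 380.13 × 10 × 1 = 1650.7 kN.
Bearing (12 mm plate, F_u = 450 MPa): end bolts L_c = 44 − 24/2 = 32, R_n = min(1.2×32×12×450, 2.4×22×12×450) = 207.36 kN/bolt; interior L_c = 83 − 24 = 59, R_n = 285.12 kN/bolt. φR_n = 0.75 × (2×207.36 + 8×285.12) = 2021.8 kN.
Block shear: shear path 2×[44+4×83] = 2×376 mm, A_gv = 9024, A_nv = 2×(376 − 4.5×26)×12 = 6216 mm²; tension across gage: (62 − 1×26)×12 = 432 mm². R_n = min(0.6×450×6216, 0.6×300×9024) + 1.0×450×432 = min(1678.3, 1624.3) + 194.4 = 1818.7 kN. φR_n = 0.75 × 1818.7 = 1364.0 kN.
Governing: min(1650.7, 2021.8, 1364.0) = 1364.0 kN → block shear.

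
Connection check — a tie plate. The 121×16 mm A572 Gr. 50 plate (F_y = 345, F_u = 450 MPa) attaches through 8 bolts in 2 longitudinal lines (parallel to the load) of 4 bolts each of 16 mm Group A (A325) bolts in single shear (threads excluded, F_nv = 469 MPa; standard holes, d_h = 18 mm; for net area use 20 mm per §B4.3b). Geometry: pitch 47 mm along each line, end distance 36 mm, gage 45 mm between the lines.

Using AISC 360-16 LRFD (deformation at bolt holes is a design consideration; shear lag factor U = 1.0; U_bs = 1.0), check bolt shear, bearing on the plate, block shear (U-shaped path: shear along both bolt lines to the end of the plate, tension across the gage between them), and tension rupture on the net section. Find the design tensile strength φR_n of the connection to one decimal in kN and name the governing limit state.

Bolt shear: A_b = π(16)²/4 = 201.06 mm². φR_n = 0.75 × 469 × 201.06 × 8 × 1 = 565.8 kN.
Bearing (16 mm plate, F_u = 450 MPa): end bolts L_c = 36 − 18/2 = 27, R_n = min(1.2×27×16×450, 2.4×16×16×450) = 233.28 kN/bolt; interior L_c = 47 − 18 = 29, R_n = 250.56 kN/bolt. φR_n = 0.75 × (2×233.28 + 6×250.56) = 1477.4 kN.
Block shear: shear path 2×[36+3×47] = 2×177 mm, A_gv = 5664, A_nv = 2×(177 − 3.5×20)×16 = 3424 mm²; tension across gage: (45 − 1×20)×16 = 400 mm². R_n = min(0.6×450×3424, 0.6×345×5664) + 1.0×450×400 = min(924.48, 1172.4) + 180 = 1104.5 kN. φR_n = 0.75 × 1104.5 = 828.4 kN.
Tension rupture (net): A_n = (121 − 2×20)×16 = 1296 mm² (U = 1.0, A_e = A_n). φR_n = 0.75 × 450 × 1296 = 437.4 kN.
Governing: min(565.8, 1477.4, 828.4, 437.4) = 437.4 kN → net-section rupture.

437.4 kN (net-section rupture governs)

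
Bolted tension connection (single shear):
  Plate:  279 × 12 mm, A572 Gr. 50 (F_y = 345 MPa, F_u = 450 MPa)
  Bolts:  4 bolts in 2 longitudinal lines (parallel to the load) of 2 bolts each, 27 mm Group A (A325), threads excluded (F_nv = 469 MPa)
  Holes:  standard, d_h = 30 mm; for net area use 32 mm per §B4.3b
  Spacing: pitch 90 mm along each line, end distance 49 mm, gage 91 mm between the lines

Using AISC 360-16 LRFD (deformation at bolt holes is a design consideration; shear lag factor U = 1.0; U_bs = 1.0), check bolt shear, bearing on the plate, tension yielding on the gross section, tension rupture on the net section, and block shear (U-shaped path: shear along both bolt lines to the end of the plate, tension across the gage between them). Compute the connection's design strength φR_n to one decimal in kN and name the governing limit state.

Bolt shear: A_b = π(27)²/4 = 572.56 mm². φR_n = 0.75 × 469 × 572.56 × 4 × 1 = 805.6 kN.
Bearing (12 mm plate, F_u = 450 MPa): end bolts L_c = 49 − 30/2 = 34, R_n = min(1.2×34×12×450, 2.4×27×12×450) = 220.32 kN/bolt; interior L_c = 90 − 30 = 60, R_n = 349.92 kN/bolt. φR_n = 0.75 × (2×220.32 + 2×349.92) = 855.4 kN.
Tension yield (gross): A_g = 279×12 = 3348 mm². φR_n = 0.90 × 345 × 3348 = 1039.6 kN.
Tension rupture (net): A_n = (279 − 2×32)×12 = 2580 mm² (U = 1.0, A_e = A_n). φR_n = 0.75 × 450 × 2580 = 870.8 kN.
Block shear: shear path 2×[49+1×90] = 2×139 mm, A_gv = 3336, A_nv = 2×(139 − 1.5×32)×12 = 2184 mm²; tension across gage: (91 − 1×32)×12 = 708 mm². R_n = min(0.6×450×2184, 0.6×345×3336) + 1.0×450×708 = min(589.68, 690.55) + 318.6 = 908.28 kN. φR_n = 0.75 × 908.28 = 681.2 kN.
Governing: min(805.6, 855.4, 1039.6, 870.8, 681.2) = 681.2 kN → block shear.

681.2 kN (block shear governs)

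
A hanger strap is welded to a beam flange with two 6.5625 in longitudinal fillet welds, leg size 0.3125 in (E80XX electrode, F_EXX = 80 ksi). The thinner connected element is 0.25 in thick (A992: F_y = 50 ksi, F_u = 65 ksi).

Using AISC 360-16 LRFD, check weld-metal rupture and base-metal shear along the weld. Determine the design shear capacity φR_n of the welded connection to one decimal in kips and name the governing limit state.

96.0 kips (base-metal shear governs)

Weld metal: throat = 0.707×0.3125 = 0.22094 in, L = 2×6.5625 = 13.125 in. φR_n = 0.75 × 0.6 × 80 × 0.22094 × 13.125 = 104.4 kips.
Base metal shear (0.25 in plate): yield φR_n = 1.0×0.6×50×0.25×13.125 = 98.4 kips; rupture φR_n = 0.75×0.6×65×0.25×13.125 = 96.0 kips; take 96.0 kips (rupture).
Governing: min(104.4, 96.0) = 96.0 kips → base-metal shear.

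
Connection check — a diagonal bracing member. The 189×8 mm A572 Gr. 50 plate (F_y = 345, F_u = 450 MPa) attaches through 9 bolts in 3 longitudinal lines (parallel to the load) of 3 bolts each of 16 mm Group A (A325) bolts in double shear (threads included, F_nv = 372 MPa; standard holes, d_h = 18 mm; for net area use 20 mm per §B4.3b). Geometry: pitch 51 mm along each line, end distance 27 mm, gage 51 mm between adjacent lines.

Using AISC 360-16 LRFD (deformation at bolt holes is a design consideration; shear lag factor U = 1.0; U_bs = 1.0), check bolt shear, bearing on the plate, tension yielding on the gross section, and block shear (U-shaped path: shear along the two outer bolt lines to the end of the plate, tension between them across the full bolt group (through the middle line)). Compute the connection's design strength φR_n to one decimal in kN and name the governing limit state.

Bolt shear: A_b = π(16)²/4 = 201.06 mm². φR_n = 0.75 × 372 × 201.06 × 9 × 2 = 1009.7 kN.
Bearing (8 mm plate, F_u = 450 MPa): end bolts L_c = 27 − 18/2 = 18, R_n = min(1.2×18×8×450, 2.4×16×8×450) = 77.76 kN/bolt; interior L_c = 51 − 18 = 33, R_n = 138.24 kN/bolt. φR_n = 0.75 × (3×77.76 + 6×138.24) = 797.0 kN.
Tension yield (gross): A_g = 189×8 = 1512 mm². φR_n = 0.90 × 345 × 1512 = 469.5 kN.
Block shear: shear path 2×[27+2×51] = 2×129 mm, A_gv = 2064, A_nv = 2×(129 − 2.5×20)×8 = 1264 mm²; tension across gage: (102 − 2×20)×8 = 496 mm². R_n = min(0.6×450×1264, 0.6×345×2064) + 1.0×450×496 = min(341.28, 427.25) + 223.2 = 564.48 kN. φR_n = 0.75 × 564.48 = 423.4 kN.
Governing: min(1009.7, 797.0, 469.5, 423.4) = 423.4 kN → block shear.

423.4 kN (block shear governs)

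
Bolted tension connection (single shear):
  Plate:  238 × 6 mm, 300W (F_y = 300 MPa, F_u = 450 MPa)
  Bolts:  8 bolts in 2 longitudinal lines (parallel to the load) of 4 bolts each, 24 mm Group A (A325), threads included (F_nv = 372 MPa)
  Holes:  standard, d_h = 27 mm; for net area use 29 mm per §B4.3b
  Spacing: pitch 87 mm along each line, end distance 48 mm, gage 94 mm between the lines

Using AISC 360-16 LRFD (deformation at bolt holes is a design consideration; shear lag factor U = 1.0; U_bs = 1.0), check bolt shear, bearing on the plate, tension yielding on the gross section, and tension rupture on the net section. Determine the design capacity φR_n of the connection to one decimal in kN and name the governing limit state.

Bolt shear: A_b = π(24)²/4 = 452.39 mm². φR_n = 0.75 × 372 × 452.39 × 8 × 1 = 1009.7 kN.
Bearing (6 mm plate, F_u = 450 MPa): end bolts L_c = 48 − 27/2 = 34.5, R_n = min(1.2×34.5×6×450, 2.4×24×6×450) = 111.78 kN/bolt; interior L_c = 87 − 27 = 60, R_n = 155.52 kN/bolt. φR_n = 0.75 × (2×111.78 + 6×155.52) = 867.5 kN.
Tension yield (gross): A_g = 238×6 = 1428 mm². φR_n = 0.90 × 300 × 1428 = 385.6 kN.
Tension rupture (net): A_n = (238 − 2×29)×6 = 1080 mm² (U = 1.0, A_e = A_n). φR_n = 0.75 × 450 × 1080 = 364.5 kN.
Governing: min(1009.7, 867.5, 385.6, 364.5) = 364.5 kN → net-section rupture.

364.5 kN (net-section rupture governs)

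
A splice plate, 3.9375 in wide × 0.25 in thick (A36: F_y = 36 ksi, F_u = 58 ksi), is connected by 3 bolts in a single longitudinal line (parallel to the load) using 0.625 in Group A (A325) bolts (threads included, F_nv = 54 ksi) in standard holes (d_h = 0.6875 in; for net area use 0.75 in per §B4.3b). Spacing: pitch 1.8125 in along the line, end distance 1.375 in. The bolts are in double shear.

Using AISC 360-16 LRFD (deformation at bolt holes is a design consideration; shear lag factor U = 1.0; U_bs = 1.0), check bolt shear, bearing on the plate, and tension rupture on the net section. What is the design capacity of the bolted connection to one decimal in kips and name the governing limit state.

34.7 kips (net-section rupture governs)

Bolt shear: A_b = π(0.625)²/4 = 0.3068 in². φR_n = 0.75 × 54 × 0.3068 × 3 × 2 = 74.6 kips.
Bearing (0.25 in plate, F_u = 58 ksi): end bolts L_c = 1.375 − 0.6875/2 = 1.03125, R_n = min(1.2×1.03125×0.25×58, 2.4×0.625×0.25×58) = 17.944 kips/bolt; interior L_c = 1.8125 − 0.6875 = 1.125, R_n = 19.575 kips/bolt. φR_n = 0.75 × (1×17.944 + 2×19.575) = 42.8 kips.
Tension rupture (net): A_n = (3.9375 − 1×0.75)×0.25 = 0.79688 in² (U = 1.0, A_e = A_n). φR_n = 0.75 × 58 × 0.79688 = 34.7 kips.
Governing: min(74.6, 42.8, 34.7) = 34.7 kips → net-section rupture.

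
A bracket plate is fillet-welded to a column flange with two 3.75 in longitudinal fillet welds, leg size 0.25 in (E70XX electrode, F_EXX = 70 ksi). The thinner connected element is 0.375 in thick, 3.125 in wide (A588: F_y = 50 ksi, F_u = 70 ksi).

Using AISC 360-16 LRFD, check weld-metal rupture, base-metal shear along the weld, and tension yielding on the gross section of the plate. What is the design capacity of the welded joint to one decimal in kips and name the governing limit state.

Weld metal: throat = 0.707×0.25 = 0.17675 in, L = 2×3.75 = 7.5 in. φR_n = 0.75 × 0.6 × 70 × 0.17675 × 7.5 = 41.8 kips.
Base metal shear (0.375 in plate): yield φR_n = 1.0×0.6×50×0.375×7.5 = 84.4 kips; rupture φR_n = 0.75×0.6×70×0.375×7.5 = 88.6 kips; take 84.4 kips (yield).
Tension yield (gross): A_g = 3.125×0.375 = 1.1719 in². φR_n = 0.90 × 50 × 1.1719 = 52.7 kips.
Governing: min(41.8, 84.4, 52.7) = 41.8 kips → weld metal.

41.8 kips (weld metal governs)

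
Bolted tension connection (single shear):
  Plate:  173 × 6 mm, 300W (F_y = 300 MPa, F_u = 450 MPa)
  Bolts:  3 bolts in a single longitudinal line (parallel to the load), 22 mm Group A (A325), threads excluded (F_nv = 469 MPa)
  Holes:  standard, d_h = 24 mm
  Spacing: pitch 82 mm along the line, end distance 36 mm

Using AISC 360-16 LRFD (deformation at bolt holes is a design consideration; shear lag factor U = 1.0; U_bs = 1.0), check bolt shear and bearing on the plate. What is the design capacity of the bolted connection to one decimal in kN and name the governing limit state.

272.2 kN (bearing governs)

Bolt shear: A_b = π(22)²/4 = 380.13 mm². φR_n = 0.75 × 469 × 380.13 × 3 × 1 = 401.1 kN.
Bearing (6 mm plate, F_u = 450 MPa): end bolts L_c = 36 − 24/2 = 24, R_n = min(1.2×24×6×450, 2.4×22×6×450) = 77.76 kN/bolt; interior L_c = 82 − 24 = 58, R_n = 142.56 kN/bolt. φR_n = 0.75 × (1×77.76 + 2×142.56) = 272.2 kN.
Governing: min(401.1, 272.2) = 272.2 kN → bearing.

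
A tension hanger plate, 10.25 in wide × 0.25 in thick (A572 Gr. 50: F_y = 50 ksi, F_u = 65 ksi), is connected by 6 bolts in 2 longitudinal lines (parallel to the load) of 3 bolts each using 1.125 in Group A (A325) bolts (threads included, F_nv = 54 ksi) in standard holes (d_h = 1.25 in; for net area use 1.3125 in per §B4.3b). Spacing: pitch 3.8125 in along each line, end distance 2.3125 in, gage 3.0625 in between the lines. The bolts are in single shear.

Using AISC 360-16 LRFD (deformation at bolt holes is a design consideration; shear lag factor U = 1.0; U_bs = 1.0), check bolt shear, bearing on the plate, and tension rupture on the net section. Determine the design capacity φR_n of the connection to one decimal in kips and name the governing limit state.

Bolt shear: A_b = π(1.125)²/4 = 0.99402 in². φR_n = 0.75 × 54 × 0.99402 × 6 × 1 = 241.5 kips.
Bearing (0.25 in plate, F_u = 65 ksi): end bolts L_c = 2.3125 − 1.25/2 = 1.6875, R_n = min(1.2×1.6875×0.25×65, 2.4×1.125×0.25×65) = 32.906 kips/bolt; interior L_c = 3.8125 − 1.25 = 2.5625, R_n = 43.875 kips/bolt. φR_n = 0.75 × (2×32.906 + 4×43.875) = 181.0 kips.
Tension rupture (net): A_n = (10.25 − 2×1.3125)×0.25 = 1.9063 in² (U = 1.0, A_e = A_n). φR_n = 0.75 × 65 × 1.9063 = 92.9 kips.
Governing: min(241.5, 181.0, 92.9) = 92.9 kips → net-section rupture.

92.9 kips (net-section rupture governs)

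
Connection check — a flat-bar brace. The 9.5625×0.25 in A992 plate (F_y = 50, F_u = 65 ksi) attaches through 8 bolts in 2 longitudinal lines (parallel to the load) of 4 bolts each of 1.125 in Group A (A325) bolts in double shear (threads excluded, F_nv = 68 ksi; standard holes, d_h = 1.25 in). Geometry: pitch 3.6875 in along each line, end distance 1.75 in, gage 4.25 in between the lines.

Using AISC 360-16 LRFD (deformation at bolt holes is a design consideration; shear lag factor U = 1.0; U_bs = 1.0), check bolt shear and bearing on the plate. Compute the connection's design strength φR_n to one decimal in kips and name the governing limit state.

Bolt shear: A_b = π(1.125)²/4 = 0.99402 in². φR_n = 0.75 × 68 × 0.99402 × 8 × 2 = 811.1 kips.
Bearing (0.25 in plate, F_u = 65 ksi): end bolts L_c = 1.75 − 1.25/2 = 1.125, R_n = min(1.2×1.125×0.25×65, 2.4×1.125×0.25×65) = 21.938 kips/bolt; interior L_c = 3.6875 − 1.25 = 2.4375, R_n = 43.875 kips/bolt. φR_n = 0.75 × (2×21.938 + 6×43.875) = 230.3 kips.
Governing: min(811.1, 230.3) = 230.3 kips → bearing.

230.3 kips (bearing governs)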